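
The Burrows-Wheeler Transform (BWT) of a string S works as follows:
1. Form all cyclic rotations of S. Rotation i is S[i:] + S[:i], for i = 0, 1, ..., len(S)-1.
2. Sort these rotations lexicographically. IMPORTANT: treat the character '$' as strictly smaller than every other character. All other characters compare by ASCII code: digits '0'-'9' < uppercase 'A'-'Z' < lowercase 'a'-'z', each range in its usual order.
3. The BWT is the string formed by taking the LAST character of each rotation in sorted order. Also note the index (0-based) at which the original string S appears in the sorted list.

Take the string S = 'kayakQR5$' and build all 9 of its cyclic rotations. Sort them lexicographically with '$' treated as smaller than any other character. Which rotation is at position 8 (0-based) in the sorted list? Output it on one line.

Answer: yakQR5$ka

Derivation:
All 9 rotations (rotation i = S[i:]+S[:i]):
  rot[0] = kayakQR5$
  rot[1] = ayakQR5$k
  rot[2] = yakQR5$ka
  rot[3] = akQR5$kay
  rot[4] = kQR5$kaya
  rot[5] = QR5$kayak
  rot[6] = R5$kayakQ
  rot[7] = 5$kayakQR
  rot[8] = $kayakQR5
Sorted (with $ < everything):
  sorted[0] = $kayakQR5
  sorted[1] = 5$kayakQR
  sorted[2] = QR5$kayak
  sorted[3] = R5$kayakQ
  sorted[4] = akQR5$kay
  sorted[5] = ayakQR5$k
  sorted[6] = kQR5$kaya
  sorted[7] = kayakQR5$
  sorted[8] = yakQR5$ka
sorted[8] = yakQR5$ka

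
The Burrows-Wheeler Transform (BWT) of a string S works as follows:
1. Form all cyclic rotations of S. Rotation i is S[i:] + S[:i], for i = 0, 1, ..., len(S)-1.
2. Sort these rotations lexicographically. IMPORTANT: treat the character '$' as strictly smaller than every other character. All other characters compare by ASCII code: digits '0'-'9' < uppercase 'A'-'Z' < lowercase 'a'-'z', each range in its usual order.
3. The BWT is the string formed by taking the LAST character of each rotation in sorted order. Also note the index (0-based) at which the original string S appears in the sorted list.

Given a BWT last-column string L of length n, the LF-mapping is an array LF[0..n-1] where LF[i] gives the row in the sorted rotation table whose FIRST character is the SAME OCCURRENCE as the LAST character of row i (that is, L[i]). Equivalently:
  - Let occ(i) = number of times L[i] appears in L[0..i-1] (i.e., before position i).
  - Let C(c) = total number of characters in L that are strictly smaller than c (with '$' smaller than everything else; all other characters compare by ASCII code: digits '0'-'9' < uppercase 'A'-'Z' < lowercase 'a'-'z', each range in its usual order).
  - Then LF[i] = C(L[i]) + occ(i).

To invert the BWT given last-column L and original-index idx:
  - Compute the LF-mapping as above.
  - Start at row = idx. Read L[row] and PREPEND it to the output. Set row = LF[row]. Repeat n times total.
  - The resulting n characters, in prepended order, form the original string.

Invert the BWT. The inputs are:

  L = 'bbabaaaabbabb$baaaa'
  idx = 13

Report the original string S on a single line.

LF mapping: 11 12 1 13 2 3 4 5 14 15 6 16 17 0 18 7 8 9 10
Walk LF starting at row 13, prepending L[row]:
  step 1: row=13, L[13]='$', prepend. Next row=LF[13]=0
  step 2: row=0, L[0]='b', prepend. Next row=LF[0]=11
  step 3: row=11, L[11]='b', prepend. Next row=LF[11]=16
  step 4: row=16, L[16]='a', prepend. Next row=LF[16]=8
  step 5: row=8, L[8]='b', prepend. Next row=LF[8]=14
  step 6: row=14, L[14]='b', prepend. Next row=LF[14]=18
  step 7: row=18, L[18]='a', prepend. Next row=LF[18]=10
  step 8: row=10, L[10]='a', prepend. Next row=LF[10]=6
  step 9: row=6, L[6]='a', prepend. Next row=LF[6]=4
  step 10: row=4, L[4]='a', prepend. Next row=LF[4]=2
  step 11: row=2, L[2]='a', prepend. Next row=LF[2]=1
  step 12: row=1, L[1]='b', prepend. Next row=LF[1]=12
  step 13: row=12, L[12]='b', prepend. Next row=LF[12]=17
  step 14: row=17, L[17]='a', prepend. Next row=LF[17]=9
  step 15: row=9, L[9]='b', prepend. Next row=LF[9]=15
  step 16: row=15, L[15]='a', prepend. Next row=LF[15]=7
  step 17: row=7, L[7]='a', prepend. Next row=LF[7]=5
  step 18: row=5, L[5]='a', prepend. Next row=LF[5]=3
  step 19: row=3, L[3]='b', prepend. Next row=LF[3]=13
Reversed output: baaababbaaaaabbabb$

Answer: baaababbaaaaabbabb$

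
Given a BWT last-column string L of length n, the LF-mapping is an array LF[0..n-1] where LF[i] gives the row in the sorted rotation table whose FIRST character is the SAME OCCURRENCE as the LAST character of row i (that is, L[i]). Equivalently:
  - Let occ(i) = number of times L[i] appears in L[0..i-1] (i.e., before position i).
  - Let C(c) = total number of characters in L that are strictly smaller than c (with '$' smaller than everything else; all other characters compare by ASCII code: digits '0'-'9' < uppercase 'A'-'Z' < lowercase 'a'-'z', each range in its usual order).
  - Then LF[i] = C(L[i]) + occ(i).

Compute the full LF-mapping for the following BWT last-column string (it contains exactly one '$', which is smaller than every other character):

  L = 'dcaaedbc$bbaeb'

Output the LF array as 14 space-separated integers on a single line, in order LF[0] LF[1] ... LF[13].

Char counts: '$':1, 'a':3, 'b':4, 'c':2, 'd':2, 'e':2
C (first-col start): C('$')=0, C('a')=1, C('b')=4, C('c')=8, C('d')=10, C('e')=12
L[0]='d': occ=0, LF[0]=C('d')+0=10+0=10
L[1]='c': occ=0, LF[1]=C('c')+0=8+0=8
L[2]='a': occ=0, LF[2]=C('a')+0=1+0=1
L[3]='a': occ=1, LF[3]=C('a')+1=1+1=2
L[4]='e': occ=0, LF[4]=C('e')+0=12+0=12
L[5]='d': occ=1, LF[5]=C('d')+1=10+1=11
L[6]='b': occ=0, LF[6]=C('b')+0=4+0=4
L[7]='c': occ=1, LF[7]=C('c')+1=8+1=9
L[8]='$': occ=0, LF[8]=C('$')+0=0+0=0
L[9]='b': occ=1, LF[9]=C('b')+1=4+1=5
L[10]='b': occ=2, LF[10]=C('b')+2=4+2=6
L[11]='a': occ=2, LF[11]=C('a')+2=1+2=3
L[12]='e': occ=1, LF[12]=C('e')+1=12+1=13
L[13]='b': occ=3, LF[13]=C('b')+3=4+3=7

Answer: 10 8 1 2 12 11 4 9 0 5 6 3 13 7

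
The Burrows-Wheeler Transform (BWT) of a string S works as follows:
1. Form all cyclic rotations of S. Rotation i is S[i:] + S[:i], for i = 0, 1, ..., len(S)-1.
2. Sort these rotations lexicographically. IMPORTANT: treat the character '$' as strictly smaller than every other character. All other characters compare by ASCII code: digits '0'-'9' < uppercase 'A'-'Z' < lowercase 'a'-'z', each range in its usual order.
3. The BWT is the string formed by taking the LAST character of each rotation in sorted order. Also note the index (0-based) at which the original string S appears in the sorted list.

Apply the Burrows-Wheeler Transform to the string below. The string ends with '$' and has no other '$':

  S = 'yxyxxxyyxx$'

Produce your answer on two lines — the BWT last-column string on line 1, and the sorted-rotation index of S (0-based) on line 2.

Answer: xxyyxyxyx$x
9

Derivation:
All 11 rotations (rotation i = S[i:]+S[:i]):
  rot[0] = yxyxxxyyxx$
  rot[1] = xyxxxyyxx$y
  rot[2] = yxxxyyxx$yx
  rot[3] = xxxyyxx$yxy
  rot[4] = xxyyxx$yxyx
  rot[5] = xyyxx$yxyxx
  rot[6] = yyxx$yxyxxx
  rot[7] = yxx$yxyxxxy
  rot[8] = xx$yxyxxxyy
  rot[9] = x$yxyxxxyyx
  rot[10] = $yxyxxxyyxx
Sorted (with $ < everything):
  sorted[0] = $yxyxxxyyxx  (last char: 'x')
  sorted[1] = x$yxyxxxyyx  (last char: 'x')
  sorted[2] = xx$yxyxxxyy  (last char: 'y')
  sorted[3] = xxxyyxx$yxy  (last char: 'y')
  sorted[4] = xxyyxx$yxyx  (last char: 'x')
  sorted[5] = xyxxxyyxx$y  (last char: 'y')
  sorted[6] = xyyxx$yxyxx  (last char: 'x')
  sorted[7] = yxx$yxyxxxy  (last char: 'y')
  sorted[8] = yxxxyyxx$yx  (last char: 'x')
  sorted[9] = yxyxxxyyxx$  (last char: '$')
  sorted[10] = yyxx$yxyxxx  (last char: 'x')
Last column: xxyyxyxyx$x
Original string S is at sorted index 9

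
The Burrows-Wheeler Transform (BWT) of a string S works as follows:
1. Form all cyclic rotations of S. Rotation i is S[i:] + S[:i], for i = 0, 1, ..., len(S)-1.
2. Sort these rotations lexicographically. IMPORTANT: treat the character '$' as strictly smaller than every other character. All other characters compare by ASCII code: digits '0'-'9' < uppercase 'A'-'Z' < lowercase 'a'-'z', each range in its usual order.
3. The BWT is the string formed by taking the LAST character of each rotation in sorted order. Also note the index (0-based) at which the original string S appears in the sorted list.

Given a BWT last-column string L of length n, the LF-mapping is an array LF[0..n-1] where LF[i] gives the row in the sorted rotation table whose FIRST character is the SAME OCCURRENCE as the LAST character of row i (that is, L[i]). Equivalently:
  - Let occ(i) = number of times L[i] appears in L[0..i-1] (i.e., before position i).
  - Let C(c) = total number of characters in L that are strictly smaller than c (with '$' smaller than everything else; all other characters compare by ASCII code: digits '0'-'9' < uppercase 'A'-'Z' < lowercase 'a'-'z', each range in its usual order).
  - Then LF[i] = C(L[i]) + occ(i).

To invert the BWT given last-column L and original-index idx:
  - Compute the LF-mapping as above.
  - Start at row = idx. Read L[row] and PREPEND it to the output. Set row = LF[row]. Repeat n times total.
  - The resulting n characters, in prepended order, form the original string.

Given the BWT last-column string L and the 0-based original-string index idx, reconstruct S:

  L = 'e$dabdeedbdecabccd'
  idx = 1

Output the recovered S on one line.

Answer: abbdadedcececddbe$

Derivation:
LF mapping: 14 0 9 1 3 10 15 16 11 4 12 17 6 2 5 7 8 13
Walk LF starting at row 1, prepending L[row]:
  step 1: row=1, L[1]='$', prepend. Next row=LF[1]=0
  step 2: row=0, L[0]='e', prepend. Next row=LF[0]=14
  step 3: row=14, L[14]='b', prepend. Next row=LF[14]=5
  step 4: row=5, L[5]='d', prepend. Next row=LF[5]=10
  step 5: row=10, L[10]='d', prepend. Next row=LF[10]=12
  step 6: row=12, L[12]='c', prepend. Next row=LF[12]=6
  step 7: row=6, L[6]='e', prepend. Next row=LF[6]=15
  step 8: row=15, L[15]='c', prepend. Next row=LF[15]=7
  step 9: row=7, L[7]='e', prepend. Next row=LF[7]=16
  step 10: row=16, L[16]='c', prepend. Next row=LF[16]=8
  step 11: row=8, L[8]='d', prepend. Next row=LF[8]=11
  step 12: row=11, L[11]='e', prepend. Next row=LF[11]=17
  step 13: row=17, L[17]='d', prepend. Next row=LF[17]=13
  step 14: row=13, L[13]='a', prepend. Next row=LF[13]=2
  step 15: row=2, L[2]='d', prepend. Next row=LF[2]=9
  step 16: row=9, L[9]='b', prepend. Next row=LF[9]=4
  step 17: row=4, L[4]='b', prepend. Next row=LF[4]=3
  step 18: row=3, L[3]='a', prepend. Next row=LF[3]=1
Reversed output: abbdadedcececddbe$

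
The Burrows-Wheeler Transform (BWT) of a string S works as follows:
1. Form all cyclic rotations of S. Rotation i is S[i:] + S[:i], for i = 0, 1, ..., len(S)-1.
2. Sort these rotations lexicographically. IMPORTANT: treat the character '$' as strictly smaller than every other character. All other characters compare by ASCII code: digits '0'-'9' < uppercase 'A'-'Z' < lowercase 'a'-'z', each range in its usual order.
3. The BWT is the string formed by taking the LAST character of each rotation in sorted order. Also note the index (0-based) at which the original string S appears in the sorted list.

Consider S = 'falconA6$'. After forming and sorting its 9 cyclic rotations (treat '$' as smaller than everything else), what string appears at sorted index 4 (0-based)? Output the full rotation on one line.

All 9 rotations (rotation i = S[i:]+S[:i]):
  rot[0] = falconA6$
  rot[1] = alconA6$f
  rot[2] = lconA6$fa
  rot[3] = conA6$fal
  rot[4] = onA6$falc
  rot[5] = nA6$falco
  rot[6] = A6$falcon
  rot[7] = 6$falconA
  rot[8] = $falconA6
Sorted (with $ < everything):
  sorted[0] = $falconA6
  sorted[1] = 6$falconA
  sorted[2] = A6$falcon
  sorted[3] = alconA6$f
  sorted[4] = conA6$fal
  sorted[5] = falconA6$
  sorted[6] = lconA6$fa
  sorted[7] = nA6$falco
  sorted[8] = onA6$falc
sorted[4] = conA6$fal

Answer: conA6$fal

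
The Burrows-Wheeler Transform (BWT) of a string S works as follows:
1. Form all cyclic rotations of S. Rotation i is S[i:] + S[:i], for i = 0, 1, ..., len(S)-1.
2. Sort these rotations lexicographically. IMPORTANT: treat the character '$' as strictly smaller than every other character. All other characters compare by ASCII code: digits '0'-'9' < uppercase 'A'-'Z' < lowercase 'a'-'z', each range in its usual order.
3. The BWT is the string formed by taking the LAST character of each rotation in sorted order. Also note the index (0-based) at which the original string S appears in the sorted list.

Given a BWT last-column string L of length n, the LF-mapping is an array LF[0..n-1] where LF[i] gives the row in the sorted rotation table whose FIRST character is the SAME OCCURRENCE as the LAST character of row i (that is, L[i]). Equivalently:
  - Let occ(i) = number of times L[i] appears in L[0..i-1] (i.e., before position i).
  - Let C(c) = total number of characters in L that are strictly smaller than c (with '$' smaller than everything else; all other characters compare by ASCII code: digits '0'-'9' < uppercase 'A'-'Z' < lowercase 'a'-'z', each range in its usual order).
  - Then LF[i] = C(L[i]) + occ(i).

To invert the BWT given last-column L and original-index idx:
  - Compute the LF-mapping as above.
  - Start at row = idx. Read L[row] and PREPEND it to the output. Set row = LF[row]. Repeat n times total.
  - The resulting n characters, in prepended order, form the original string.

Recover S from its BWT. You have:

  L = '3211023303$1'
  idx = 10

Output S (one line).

Answer: 32133201103$

Derivation:
LF mapping: 8 6 3 4 1 7 9 10 2 11 0 5
Walk LF starting at row 10, prepending L[row]:
  step 1: row=10, L[10]='$', prepend. Next row=LF[10]=0
  step 2: row=0, L[0]='3', prepend. Next row=LF[0]=8
  step 3: row=8, L[8]='0', prepend. Next row=LF[8]=2
  step 4: row=2, L[2]='1', prepend. Next row=LF[2]=3
  step 5: row=3, L[3]='1', prepend. Next row=LF[3]=4
  step 6: row=4, L[4]='0', prepend. Next row=LF[4]=1
  step 7: row=1, L[1]='2', prepend. Next row=LF[1]=6
  step 8: row=6, L[6]='3', prepend. Next row=LF[6]=9
  step 9: row=9, L[9]='3', prepend. Next row=LF[9]=11
  step 10: row=11, L[11]='1', prepend. Next row=LF[11]=5
  step 11: row=5, L[5]='2', prepend. Next row=LF[5]=7
  step 12: row=7, L[7]='3', prepend. Next row=LF[7]=10
Reversed output: 32133201103$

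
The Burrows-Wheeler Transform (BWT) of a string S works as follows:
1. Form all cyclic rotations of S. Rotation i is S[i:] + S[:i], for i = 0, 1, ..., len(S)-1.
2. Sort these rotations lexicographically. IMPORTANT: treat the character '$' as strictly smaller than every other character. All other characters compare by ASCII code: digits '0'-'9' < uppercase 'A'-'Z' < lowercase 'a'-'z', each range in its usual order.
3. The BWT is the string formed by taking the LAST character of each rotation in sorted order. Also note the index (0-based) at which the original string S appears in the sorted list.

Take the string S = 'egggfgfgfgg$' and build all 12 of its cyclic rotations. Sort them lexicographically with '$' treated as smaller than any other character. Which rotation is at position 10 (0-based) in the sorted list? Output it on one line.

All 12 rotations (rotation i = S[i:]+S[:i]):
  rot[0] = egggfgfgfgg$
  rot[1] = gggfgfgfgg$e
  rot[2] = ggfgfgfgg$eg
  rot[3] = gfgfgfgg$egg
  rot[4] = fgfgfgg$eggg
  rot[5] = gfgfgg$egggf
  rot[6] = fgfgg$egggfg
  rot[7] = gfgg$egggfgf
  rot[8] = fgg$egggfgfg
  rot[9] = gg$egggfgfgf
  rot[10] = g$egggfgfgfg
  rot[11] = $egggfgfgfgg
Sorted (with $ < everything):
  sorted[0] = $egggfgfgfgg
  sorted[1] = egggfgfgfgg$
  sorted[2] = fgfgfgg$eggg
  sorted[3] = fgfgg$egggfg
  sorted[4] = fgg$egggfgfg
  sorted[5] = g$egggfgfgfg
  sorted[6] = gfgfgfgg$egg
  sorted[7] = gfgfgg$egggf
  sorted[8] = gfgg$egggfgf
  sorted[9] = gg$egggfgfgf
  sorted[10] = ggfgfgfgg$eg
  sorted[11] = gggfgfgfgg$e
sorted[10] = ggfgfgfgg$eg

Answer: ggfgfgfgg$eg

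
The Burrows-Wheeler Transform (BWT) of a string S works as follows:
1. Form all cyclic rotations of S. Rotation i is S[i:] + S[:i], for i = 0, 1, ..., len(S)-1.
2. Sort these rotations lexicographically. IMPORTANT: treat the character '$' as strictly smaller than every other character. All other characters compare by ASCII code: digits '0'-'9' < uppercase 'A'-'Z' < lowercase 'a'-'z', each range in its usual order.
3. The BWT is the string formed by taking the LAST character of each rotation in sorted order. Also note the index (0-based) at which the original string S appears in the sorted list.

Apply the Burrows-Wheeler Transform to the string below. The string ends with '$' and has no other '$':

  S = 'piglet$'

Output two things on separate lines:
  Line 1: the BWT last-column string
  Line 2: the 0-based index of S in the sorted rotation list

All 7 rotations (rotation i = S[i:]+S[:i]):
  rot[0] = piglet$
  rot[1] = iglet$p
  rot[2] = glet$pi
  rot[3] = let$pig
  rot[4] = et$pigl
  rot[5] = t$pigle
  rot[6] = $piglet
Sorted (with $ < everything):
  sorted[0] = $piglet  (last char: 't')
  sorted[1] = et$pigl  (last char: 'l')
  sorted[2] = glet$pi  (last char: 'i')
  sorted[3] = iglet$p  (last char: 'p')
  sorted[4] = let$pig  (last char: 'g')
  sorted[5] = piglet$  (last char: '$')
  sorted[6] = t$pigle  (last char: 'e')
Last column: tlipg$e
Original string S is at sorted index 5

Answer: tlipg$e
5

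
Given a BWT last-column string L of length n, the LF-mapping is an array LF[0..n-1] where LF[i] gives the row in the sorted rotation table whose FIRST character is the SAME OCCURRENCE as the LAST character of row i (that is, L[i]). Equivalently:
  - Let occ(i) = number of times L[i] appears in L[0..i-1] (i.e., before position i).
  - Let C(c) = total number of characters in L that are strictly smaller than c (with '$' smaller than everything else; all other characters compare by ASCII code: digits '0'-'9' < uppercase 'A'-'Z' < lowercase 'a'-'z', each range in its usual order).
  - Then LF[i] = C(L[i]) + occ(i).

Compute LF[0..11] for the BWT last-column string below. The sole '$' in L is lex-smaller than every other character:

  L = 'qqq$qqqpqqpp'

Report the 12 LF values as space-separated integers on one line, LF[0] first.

Answer: 4 5 6 0 7 8 9 1 10 11 2 3

Derivation:
Char counts: '$':1, 'p':3, 'q':8
C (first-col start): C('$')=0, C('p')=1, C('q')=4
L[0]='q': occ=0, LF[0]=C('q')+0=4+0=4
L[1]='q': occ=1, LF[1]=C('q')+1=4+1=5
L[2]='q': occ=2, LF[2]=C('q')+2=4+2=6
L[3]='$': occ=0, LF[3]=C('$')+0=0+0=0
L[4]='q': occ=3, LF[4]=C('q')+3=4+3=7
L[5]='q': occ=4, LF[5]=C('q')+4=4+4=8
L[6]='q': occ=5, LF[6]=C('q')+5=4+5=9
L[7]='p': occ=0, LF[7]=C('p')+0=1+0=1
L[8]='q': occ=6, LF[8]=C('q')+6=4+6=10
L[9]='q': occ=7, LF[9]=C('q')+7=4+7=11
L[10]='p': occ=1, LF[10]=C('p')+1=1+1=2
L[11]='p': occ=2, LF[11]=C('p')+2=1+2=3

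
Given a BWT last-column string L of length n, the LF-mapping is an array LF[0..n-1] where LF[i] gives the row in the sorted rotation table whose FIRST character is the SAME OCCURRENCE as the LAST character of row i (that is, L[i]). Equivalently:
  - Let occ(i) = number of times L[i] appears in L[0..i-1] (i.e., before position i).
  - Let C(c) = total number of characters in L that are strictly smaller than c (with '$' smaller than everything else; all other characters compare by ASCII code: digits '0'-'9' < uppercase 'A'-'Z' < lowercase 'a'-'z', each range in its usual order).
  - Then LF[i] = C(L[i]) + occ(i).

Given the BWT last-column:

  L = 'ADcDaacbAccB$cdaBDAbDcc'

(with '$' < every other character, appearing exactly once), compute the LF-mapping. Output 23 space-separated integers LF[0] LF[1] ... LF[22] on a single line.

Char counts: '$':1, 'A':3, 'B':2, 'D':4, 'a':3, 'b':2, 'c':7, 'd':1
C (first-col start): C('$')=0, C('A')=1, C('B')=4, C('D')=6, C('a')=10, C('b')=13, C('c')=15, C('d')=22
L[0]='A': occ=0, LF[0]=C('A')+0=1+0=1
L[1]='D': occ=0, LF[1]=C('D')+0=6+0=6
L[2]='c': occ=0, LF[2]=C('c')+0=15+0=15
L[3]='D': occ=1, LF[3]=C('D')+1=6+1=7
L[4]='a': occ=0, LF[4]=C('a')+0=10+0=10
L[5]='a': occ=1, LF[5]=C('a')+1=10+1=11
L[6]='c': occ=1, LF[6]=C('c')+1=15+1=16
L[7]='b': occ=0, LF[7]=C('b')+0=13+0=13
L[8]='A': occ=1, LF[8]=C('A')+1=1+1=2
L[9]='c': occ=2, LF[9]=C('c')+2=15+2=17
L[10]='c': occ=3, LF[10]=C('c')+3=15+3=18
L[11]='B': occ=0, LF[11]=C('B')+0=4+0=4
L[12]='$': occ=0, LF[12]=C('$')+0=0+0=0
L[13]='c': occ=4, LF[13]=C('c')+4=15+4=19
L[14]='d': occ=0, LF[14]=C('d')+0=22+0=22
L[15]='a': occ=2, LF[15]=C('a')+2=10+2=12
L[16]='B': occ=1, LF[16]=C('B')+1=4+1=5
L[17]='D': occ=2, LF[17]=C('D')+2=6+2=8
L[18]='A': occ=2, LF[18]=C('A')+2=1+2=3
L[19]='b': occ=1, LF[19]=C('b')+1=13+1=14
L[20]='D': occ=3, LF[20]=C('D')+3=6+3=9
L[21]='c': occ=5, LF[21]=C('c')+5=15+5=20
L[22]='c': occ=6, LF[22]=C('c')+6=15+6=21

Answer: 1 6 15 7 10 11 16 13 2 17 18 4 0 19 22 12 5 8 3 14 9 20 21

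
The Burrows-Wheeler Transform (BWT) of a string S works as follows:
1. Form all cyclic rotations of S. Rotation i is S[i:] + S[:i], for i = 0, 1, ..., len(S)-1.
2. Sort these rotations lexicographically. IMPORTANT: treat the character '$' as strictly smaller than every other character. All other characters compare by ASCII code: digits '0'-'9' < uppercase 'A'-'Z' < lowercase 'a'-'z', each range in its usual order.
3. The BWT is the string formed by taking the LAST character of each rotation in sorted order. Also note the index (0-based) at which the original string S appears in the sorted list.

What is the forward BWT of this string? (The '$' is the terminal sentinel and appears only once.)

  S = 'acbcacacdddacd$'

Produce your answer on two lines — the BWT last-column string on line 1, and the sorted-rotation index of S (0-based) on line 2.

Answer: dc$dccbaaaacddc
2

Derivation:
All 15 rotations (rotation i = S[i:]+S[:i]):
  rot[0] = acbcacacdddacd$
  rot[1] = cbcacacdddacd$a
  rot[2] = bcacacdddacd$ac
  rot[3] = cacacdddacd$acb
  rot[4] = acacdddacd$acbc
  rot[5] = cacdddacd$acbca
  rot[6] = acdddacd$acbcac
  rot[7] = cdddacd$acbcaca
  rot[8] = dddacd$acbcacac
  rot[9] = ddacd$acbcacacd
  rot[10] = dacd$acbcacacdd
  rot[11] = acd$acbcacacddd
  rot[12] = cd$acbcacacddda
  rot[13] = d$acbcacacdddac
  rot[14] = $acbcacacdddacd
Sorted (with $ < everything):
  sorted[0] = $acbcacacdddacd  (last char: 'd')
  sorted[1] = acacdddacd$acbc  (last char: 'c')
  sorted[2] = acbcacacdddacd$  (last char: '$')
  sorted[3] = acd$acbcacacddd  (last char: 'd')
  sorted[4] = acdddacd$acbcac  (last char: 'c')
  sorted[5] = bcacacdddacd$ac  (last char: 'c')
  sorted[6] = cacacdddacd$acb  (last char: 'b')
  sorted[7] = cacdddacd$acbca  (last char: 'a')
  sorted[8] = cbcacacdddacd$a  (last char: 'a')
  sorted[9] = cd$acbcacacddda  (last char: 'a')
  sorted[10] = cdddacd$acbcaca  (last char: 'a')
  sorted[11] = d$acbcacacdddac  (last char: 'c')
  sorted[12] = dacd$acbcacacdd  (last char: 'd')
  sorted[13] = ddacd$acbcacacd  (last char: 'd')
  sorted[14] = dddacd$acbcacac  (last char: 'c')
Last column: dc$dccbaaaacddc
Original string S is at sorted index 2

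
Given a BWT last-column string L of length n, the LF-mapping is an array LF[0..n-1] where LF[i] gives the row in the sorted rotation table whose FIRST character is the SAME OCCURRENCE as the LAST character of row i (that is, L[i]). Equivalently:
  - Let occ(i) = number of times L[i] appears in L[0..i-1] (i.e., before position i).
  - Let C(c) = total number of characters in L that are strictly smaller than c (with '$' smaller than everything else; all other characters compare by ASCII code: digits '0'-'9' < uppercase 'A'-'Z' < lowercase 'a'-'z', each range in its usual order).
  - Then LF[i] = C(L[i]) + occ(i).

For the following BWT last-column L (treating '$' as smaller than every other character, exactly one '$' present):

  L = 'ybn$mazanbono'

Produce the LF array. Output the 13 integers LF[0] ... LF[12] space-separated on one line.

Char counts: '$':1, 'a':2, 'b':2, 'm':1, 'n':3, 'o':2, 'y':1, 'z':1
C (first-col start): C('$')=0, C('a')=1, C('b')=3, C('m')=5, C('n')=6, C('o')=9, C('y')=11, C('z')=12
L[0]='y': occ=0, LF[0]=C('y')+0=11+0=11
L[1]='b': occ=0, LF[1]=C('b')+0=3+0=3
L[2]='n': occ=0, LF[2]=C('n')+0=6+0=6
L[3]='$': occ=0, LF[3]=C('$')+0=0+0=0
L[4]='m': occ=0, LF[4]=C('m')+0=5+0=5
L[5]='a': occ=0, LF[5]=C('a')+0=1+0=1
L[6]='z': occ=0, LF[6]=C('z')+0=12+0=12
L[7]='a': occ=1, LF[7]=C('a')+1=1+1=2
L[8]='n': occ=1, LF[8]=C('n')+1=6+1=7
L[9]='b': occ=1, LF[9]=C('b')+1=3+1=4
L[10]='o': occ=0, LF[10]=C('o')+0=9+0=9
L[11]='n': occ=2, LF[11]=C('n')+2=6+2=8
L[12]='o': occ=1, LF[12]=C('o')+1=9+1=10

Answer: 11 3 6 0 5 1 12 2 7 4 9 8 10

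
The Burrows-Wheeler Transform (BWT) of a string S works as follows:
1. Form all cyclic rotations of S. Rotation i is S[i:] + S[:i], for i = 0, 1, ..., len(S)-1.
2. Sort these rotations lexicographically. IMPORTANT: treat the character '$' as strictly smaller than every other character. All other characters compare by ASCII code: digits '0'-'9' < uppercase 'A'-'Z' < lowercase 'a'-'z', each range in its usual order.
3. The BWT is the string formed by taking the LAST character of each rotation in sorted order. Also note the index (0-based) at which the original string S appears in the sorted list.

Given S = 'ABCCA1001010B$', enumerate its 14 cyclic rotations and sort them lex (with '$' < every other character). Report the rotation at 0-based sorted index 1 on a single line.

Answer: 001010B$ABCCA1

Derivation:
All 14 rotations (rotation i = S[i:]+S[:i]):
  rot[0] = ABCCA1001010B$
  rot[1] = BCCA1001010B$A
  rot[2] = CCA1001010B$AB
  rot[3] = CA1001010B$ABC
  rot[4] = A1001010B$ABCC
  rot[5] = 1001010B$ABCCA
  rot[6] = 001010B$ABCCA1
  rot[7] = 01010B$ABCCA10
  rot[8] = 1010B$ABCCA100
  rot[9] = 010B$ABCCA1001
  rot[10] = 10B$ABCCA10010
  rot[11] = 0B$ABCCA100101
  rot[12] = B$ABCCA1001010
  rot[13] = $ABCCA1001010B
Sorted (with $ < everything):
  sorted[0] = $ABCCA1001010B
  sorted[1] = 001010B$ABCCA1
  sorted[2] = 01010B$ABCCA10
  sorted[3] = 010B$ABCCA1001
  sorted[4] = 0B$ABCCA100101
  sorted[5] = 1001010B$ABCCA
  sorted[6] = 1010B$ABCCA100
  sorted[7] = 10B$ABCCA10010
  sorted[8] = A1001010B$ABCC
  sorted[9] = ABCCA1001010B$
  sorted[10] = B$ABCCA1001010
  sorted[11] = BCCA1001010B$A
  sorted[12] = CA1001010B$ABC
  sorted[13] = CCA1001010B$AB
sorted[1] = 001010B$ABCCA1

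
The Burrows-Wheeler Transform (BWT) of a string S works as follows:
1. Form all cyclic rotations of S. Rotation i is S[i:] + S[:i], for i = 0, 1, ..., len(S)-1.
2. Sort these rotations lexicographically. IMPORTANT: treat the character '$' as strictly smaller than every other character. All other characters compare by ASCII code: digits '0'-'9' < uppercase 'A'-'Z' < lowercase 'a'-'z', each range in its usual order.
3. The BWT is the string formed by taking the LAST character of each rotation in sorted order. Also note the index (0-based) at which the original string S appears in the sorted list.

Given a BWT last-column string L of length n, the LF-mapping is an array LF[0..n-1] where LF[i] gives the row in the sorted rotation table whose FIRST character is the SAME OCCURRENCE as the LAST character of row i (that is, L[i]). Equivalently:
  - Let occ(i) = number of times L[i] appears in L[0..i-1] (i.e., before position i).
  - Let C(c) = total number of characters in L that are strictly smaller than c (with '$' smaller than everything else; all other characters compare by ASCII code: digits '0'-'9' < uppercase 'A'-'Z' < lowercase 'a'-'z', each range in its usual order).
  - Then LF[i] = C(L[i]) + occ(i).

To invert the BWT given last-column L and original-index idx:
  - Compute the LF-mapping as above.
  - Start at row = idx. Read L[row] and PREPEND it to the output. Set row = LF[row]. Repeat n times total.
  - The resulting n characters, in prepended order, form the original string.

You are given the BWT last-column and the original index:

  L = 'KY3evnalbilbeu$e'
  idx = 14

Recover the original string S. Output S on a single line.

LF mapping: 2 3 1 7 15 13 4 11 5 10 12 6 8 14 0 9
Walk LF starting at row 14, prepending L[row]:
  step 1: row=14, L[14]='$', prepend. Next row=LF[14]=0
  step 2: row=0, L[0]='K', prepend. Next row=LF[0]=2
  step 3: row=2, L[2]='3', prepend. Next row=LF[2]=1
  step 4: row=1, L[1]='Y', prepend. Next row=LF[1]=3
  step 5: row=3, L[3]='e', prepend. Next row=LF[3]=7
  step 6: row=7, L[7]='l', prepend. Next row=LF[7]=11
  step 7: row=11, L[11]='b', prepend. Next row=LF[11]=6
  step 8: row=6, L[6]='a', prepend. Next row=LF[6]=4
  step 9: row=4, L[4]='v', prepend. Next row=LF[4]=15
  step 10: row=15, L[15]='e', prepend. Next row=LF[15]=9
  step 11: row=9, L[9]='i', prepend. Next row=LF[9]=10
  step 12: row=10, L[10]='l', prepend. Next row=LF[10]=12
  step 13: row=12, L[12]='e', prepend. Next row=LF[12]=8
  step 14: row=8, L[8]='b', prepend. Next row=LF[8]=5
  step 15: row=5, L[5]='n', prepend. Next row=LF[5]=13
  step 16: row=13, L[13]='u', prepend. Next row=LF[13]=14
Reversed output: unbelievableY3K$

Answer: unbelievableY3K$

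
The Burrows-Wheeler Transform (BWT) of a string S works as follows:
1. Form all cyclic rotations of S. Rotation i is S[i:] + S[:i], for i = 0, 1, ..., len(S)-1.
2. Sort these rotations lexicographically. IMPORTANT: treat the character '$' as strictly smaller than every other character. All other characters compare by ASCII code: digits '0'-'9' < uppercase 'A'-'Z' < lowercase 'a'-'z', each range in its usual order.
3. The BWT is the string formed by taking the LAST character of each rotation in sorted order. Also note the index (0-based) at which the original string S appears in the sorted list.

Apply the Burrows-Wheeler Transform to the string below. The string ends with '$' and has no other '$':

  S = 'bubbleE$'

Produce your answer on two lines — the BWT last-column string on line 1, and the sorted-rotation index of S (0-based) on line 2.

All 8 rotations (rotation i = S[i:]+S[:i]):
  rot[0] = bubbleE$
  rot[1] = ubbleE$b
  rot[2] = bbleE$bu
  rot[3] = bleE$bub
  rot[4] = leE$bubb
  rot[5] = eE$bubbl
  rot[6] = E$bubble
  rot[7] = $bubbleE
Sorted (with $ < everything):
  sorted[0] = $bubbleE  (last char: 'E')
  sorted[1] = E$bubble  (last char: 'e')
  sorted[2] = bbleE$bu  (last char: 'u')
  sorted[3] = bleE$bub  (last char: 'b')
  sorted[4] = bubbleE$  (last char: '$')
  sorted[5] = eE$bubbl  (last char: 'l')
  sorted[6] = leE$bubb  (last char: 'b')
  sorted[7] = ubbleE$b  (last char: 'b')
Last column: Eeub$lbb
Original string S is at sorted index 4

Answer: Eeub$lbb
4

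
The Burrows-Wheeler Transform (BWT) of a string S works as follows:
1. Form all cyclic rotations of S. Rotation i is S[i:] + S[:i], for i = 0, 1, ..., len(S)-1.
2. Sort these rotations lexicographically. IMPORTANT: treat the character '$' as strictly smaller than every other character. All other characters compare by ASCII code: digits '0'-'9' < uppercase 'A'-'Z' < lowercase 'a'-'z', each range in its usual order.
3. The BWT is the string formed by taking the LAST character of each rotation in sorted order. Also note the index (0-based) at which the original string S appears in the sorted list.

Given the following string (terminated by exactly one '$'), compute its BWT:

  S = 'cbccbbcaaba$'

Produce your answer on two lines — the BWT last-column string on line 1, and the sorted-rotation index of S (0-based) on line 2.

Answer: abcaacbcbc$b
10

Derivation:
All 12 rotations (rotation i = S[i:]+S[:i]):
  rot[0] = cbccbbcaaba$
  rot[1] = bccbbcaaba$c
  rot[2] = ccbbcaaba$cb
  rot[3] = cbbcaaba$cbc
  rot[4] = bbcaaba$cbcc
  rot[5] = bcaaba$cbccb
  rot[6] = caaba$cbccbb
  rot[7] = aaba$cbccbbc
  rot[8] = aba$cbccbbca
  rot[9] = ba$cbccbbcaa
  rot[10] = a$cbccbbcaab
  rot[11] = $cbccbbcaaba
Sorted (with $ < everything):
  sorted[0] = $cbccbbcaaba  (last char: 'a')
  sorted[1] = a$cbccbbcaab  (last char: 'b')
  sorted[2] = aaba$cbccbbc  (last char: 'c')
  sorted[3] = aba$cbccbbca  (last char: 'a')
  sorted[4] = ba$cbccbbcaa  (last char: 'a')
  sorted[5] = bbcaaba$cbcc  (last char: 'c')
  sorted[6] = bcaaba$cbccb  (last char: 'b')
  sorted[7] = bccbbcaaba$c  (last char: 'c')
  sorted[8] = caaba$cbccbb  (last char: 'b')
  sorted[9] = cbbcaaba$cbc  (last char: 'c')
  sorted[10] = cbccbbcaaba$  (last char: '$')
  sorted[11] = ccbbcaaba$cb  (last char: 'b')
Last column: abcaacbcbc$b
Original string S is at sorted index 10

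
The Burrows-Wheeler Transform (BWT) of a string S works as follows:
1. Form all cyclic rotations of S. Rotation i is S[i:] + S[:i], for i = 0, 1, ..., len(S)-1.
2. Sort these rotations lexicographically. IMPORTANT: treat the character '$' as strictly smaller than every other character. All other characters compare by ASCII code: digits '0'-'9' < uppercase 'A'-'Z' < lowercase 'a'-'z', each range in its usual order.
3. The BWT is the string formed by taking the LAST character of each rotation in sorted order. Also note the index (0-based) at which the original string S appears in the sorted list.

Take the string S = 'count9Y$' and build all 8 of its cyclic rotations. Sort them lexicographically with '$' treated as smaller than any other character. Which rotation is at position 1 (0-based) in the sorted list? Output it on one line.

All 8 rotations (rotation i = S[i:]+S[:i]):
  rot[0] = count9Y$
  rot[1] = ount9Y$c
  rot[2] = unt9Y$co
  rot[3] = nt9Y$cou
  rot[4] = t9Y$coun
  rot[5] = 9Y$count
  rot[6] = Y$count9
  rot[7] = $count9Y
Sorted (with $ < everything):
  sorted[0] = $count9Y
  sorted[1] = 9Y$count
  sorted[2] = Y$count9
  sorted[3] = count9Y$
  sorted[4] = nt9Y$cou
  sorted[5] = ount9Y$c
  sorted[6] = t9Y$coun
  sorted[7] = unt9Y$co
sorted[1] = 9Y$count

Answer: 9Y$count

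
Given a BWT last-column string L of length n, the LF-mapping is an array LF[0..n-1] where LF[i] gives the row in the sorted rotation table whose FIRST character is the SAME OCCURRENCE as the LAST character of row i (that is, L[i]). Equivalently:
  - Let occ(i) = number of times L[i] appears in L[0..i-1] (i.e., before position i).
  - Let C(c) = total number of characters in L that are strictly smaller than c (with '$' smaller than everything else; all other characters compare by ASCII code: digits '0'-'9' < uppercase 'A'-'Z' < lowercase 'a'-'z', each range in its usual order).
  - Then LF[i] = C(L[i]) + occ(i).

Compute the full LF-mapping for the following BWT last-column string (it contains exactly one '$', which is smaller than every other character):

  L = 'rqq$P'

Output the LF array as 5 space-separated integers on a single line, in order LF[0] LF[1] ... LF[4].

Answer: 4 2 3 0 1

Derivation:
Char counts: '$':1, 'P':1, 'q':2, 'r':1
C (first-col start): C('$')=0, C('P')=1, C('q')=2, C('r')=4
L[0]='r': occ=0, LF[0]=C('r')+0=4+0=4
L[1]='q': occ=0, LF[1]=C('q')+0=2+0=2
L[2]='q': occ=1, LF[2]=C('q')+1=2+1=3
L[3]='$': occ=0, LF[3]=C('$')+0=0+0=0
L[4]='P': occ=0, LF[4]=C('P')+0=1+0=1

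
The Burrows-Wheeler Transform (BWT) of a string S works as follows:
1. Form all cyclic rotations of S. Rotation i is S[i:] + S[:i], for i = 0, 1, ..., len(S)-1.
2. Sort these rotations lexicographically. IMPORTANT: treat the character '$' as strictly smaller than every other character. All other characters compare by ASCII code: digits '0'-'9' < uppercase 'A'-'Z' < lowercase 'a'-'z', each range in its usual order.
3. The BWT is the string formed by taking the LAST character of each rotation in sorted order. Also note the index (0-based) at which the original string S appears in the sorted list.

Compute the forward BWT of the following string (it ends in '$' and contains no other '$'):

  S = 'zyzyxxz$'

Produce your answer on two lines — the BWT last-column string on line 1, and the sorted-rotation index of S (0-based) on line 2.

Answer: zyxzzxy$
7

Derivation:
All 8 rotations (rotation i = S[i:]+S[:i]):
  rot[0] = zyzyxxz$
  rot[1] = yzyxxz$z
  rot[2] = zyxxz$zy
  rot[3] = yxxz$zyz
  rot[4] = xxz$zyzy
  rot[5] = xz$zyzyx
  rot[6] = z$zyzyxx
  rot[7] = $zyzyxxz
Sorted (with $ < everything):
  sorted[0] = $zyzyxxz  (last char: 'z')
  sorted[1] = xxz$zyzy  (last char: 'y')
  sorted[2] = xz$zyzyx  (last char: 'x')
  sorted[3] = yxxz$zyz  (last char: 'z')
  sorted[4] = yzyxxz$z  (last char: 'z')
  sorted[5] = z$zyzyxx  (last char: 'x')
  sorted[6] = zyxxz$zy  (last char: 'y')
  sorted[7] = zyzyxxz$  (last char: '$')
Last column: zyxzzxy$
Original string S is at sorted index 7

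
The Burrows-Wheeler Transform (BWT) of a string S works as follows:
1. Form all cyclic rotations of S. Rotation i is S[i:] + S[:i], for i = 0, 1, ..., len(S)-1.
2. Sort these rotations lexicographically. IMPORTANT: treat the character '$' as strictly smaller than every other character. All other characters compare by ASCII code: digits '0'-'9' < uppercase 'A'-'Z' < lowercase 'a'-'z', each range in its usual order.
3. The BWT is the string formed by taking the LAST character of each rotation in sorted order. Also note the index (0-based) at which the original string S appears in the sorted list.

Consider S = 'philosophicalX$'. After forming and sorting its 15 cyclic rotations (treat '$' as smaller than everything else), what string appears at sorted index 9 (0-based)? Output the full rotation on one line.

Answer: losophicalX$phi

Derivation:
All 15 rotations (rotation i = S[i:]+S[:i]):
  rot[0] = philosophicalX$
  rot[1] = hilosophicalX$p
  rot[2] = ilosophicalX$ph
  rot[3] = losophicalX$phi
  rot[4] = osophicalX$phil
  rot[5] = sophicalX$philo
  rot[6] = ophicalX$philos
  rot[7] = phicalX$philoso
  rot[8] = hicalX$philosop
  rot[9] = icalX$philosoph
  rot[10] = calX$philosophi
  rot[11] = alX$philosophic
  rot[12] = lX$philosophica
  rot[13] = X$philosophical
  rot[14] = $philosophicalX
Sorted (with $ < everything):
  sorted[0] = $philosophicalX
  sorted[1] = X$philosophical
  sorted[2] = alX$philosophic
  sorted[3] = calX$philosophi
  sorted[4] = hicalX$philosop
  sorted[5] = hilosophicalX$p
  sorted[6] = icalX$philosoph
  sorted[7] = ilosophicalX$ph
  sorted[8] = lX$philosophica
  sorted[9] = losophicalX$phi
  sorted[10] = ophicalX$philos
  sorted[11] = osophicalX$phil
  sorted[12] = phicalX$philoso
  sorted[13] = philosophicalX$
  sorted[14] = sophicalX$philo
sorted[9] = losophicalX$phi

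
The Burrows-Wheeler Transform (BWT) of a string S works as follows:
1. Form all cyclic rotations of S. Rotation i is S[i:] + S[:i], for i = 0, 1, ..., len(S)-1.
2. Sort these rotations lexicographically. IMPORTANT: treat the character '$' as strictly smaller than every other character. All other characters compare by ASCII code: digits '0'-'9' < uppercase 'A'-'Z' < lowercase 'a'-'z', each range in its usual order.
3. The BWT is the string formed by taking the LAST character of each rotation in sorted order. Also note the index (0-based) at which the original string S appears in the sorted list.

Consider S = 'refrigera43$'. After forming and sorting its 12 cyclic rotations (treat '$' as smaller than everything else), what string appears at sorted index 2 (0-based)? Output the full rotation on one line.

All 12 rotations (rotation i = S[i:]+S[:i]):
  rot[0] = refrigera43$
  rot[1] = efrigera43$r
  rot[2] = frigera43$re
  rot[3] = rigera43$ref
  rot[4] = igera43$refr
  rot[5] = gera43$refri
  rot[6] = era43$refrig
  rot[7] = ra43$refrige
  rot[8] = a43$refriger
  rot[9] = 43$refrigera
  rot[10] = 3$refrigera4
  rot[11] = $refrigera43
Sorted (with $ < everything):
  sorted[0] = $refrigera43
  sorted[1] = 3$refrigera4
  sorted[2] = 43$refrigera
  sorted[3] = a43$refriger
  sorted[4] = efrigera43$r
  sorted[5] = era43$refrig
  sorted[6] = frigera43$re
  sorted[7] = gera43$refri
  sorted[8] = igera43$refr
  sorted[9] = ra43$refrige
  sorted[10] = refrigera43$
  sorted[11] = rigera43$ref
sorted[2] = 43$refrigera

Answer: 43$refrigera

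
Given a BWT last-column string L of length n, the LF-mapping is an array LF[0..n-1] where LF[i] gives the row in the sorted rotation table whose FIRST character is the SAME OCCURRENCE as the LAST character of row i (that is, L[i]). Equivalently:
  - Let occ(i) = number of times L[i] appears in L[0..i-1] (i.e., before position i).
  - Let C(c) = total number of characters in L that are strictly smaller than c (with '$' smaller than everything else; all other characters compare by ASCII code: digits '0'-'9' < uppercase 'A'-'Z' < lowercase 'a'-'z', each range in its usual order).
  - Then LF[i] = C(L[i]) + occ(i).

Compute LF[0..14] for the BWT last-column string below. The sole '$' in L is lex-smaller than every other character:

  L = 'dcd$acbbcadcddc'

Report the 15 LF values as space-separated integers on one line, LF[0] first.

Answer: 10 5 11 0 1 6 3 4 7 2 12 8 13 14 9

Derivation:
Char counts: '$':1, 'a':2, 'b':2, 'c':5, 'd':5
C (first-col start): C('$')=0, C('a')=1, C('b')=3, C('c')=5, C('d')=10
L[0]='d': occ=0, LF[0]=C('d')+0=10+0=10
L[1]='c': occ=0, LF[1]=C('c')+0=5+0=5
L[2]='d': occ=1, LF[2]=C('d')+1=10+1=11
L[3]='$': occ=0, LF[3]=C('$')+0=0+0=0
L[4]='a': occ=0, LF[4]=C('a')+0=1+0=1
L[5]='c': occ=1, LF[5]=C('c')+1=5+1=6
L[6]='b': occ=0, LF[6]=C('b')+0=3+0=3
L[7]='b': occ=1, LF[7]=C('b')+1=3+1=4
L[8]='c': occ=2, LF[8]=C('c')+2=5+2=7
L[9]='a': occ=1, LF[9]=C('a')+1=1+1=2
L[10]='d': occ=2, LF[10]=C('d')+2=10+2=12
L[11]='c': occ=3, LF[11]=C('c')+3=5+3=8
L[12]='d': occ=3, LF[12]=C('d')+3=10+3=13
L[13]='d': occ=4, LF[13]=C('d')+4=10+4=14
L[14]='c': occ=4, LF[14]=C('c')+4=5+4=9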